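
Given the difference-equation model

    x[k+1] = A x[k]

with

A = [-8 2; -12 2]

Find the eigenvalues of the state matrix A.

det(zI - A) = z^2 - (tr A)z + det A, with tr A = (-8) + 2 = -6 and det A = (-8)·2 - 2·(-12) = -16 - (-24) = 8.
So p(z) = det(zI - A) = z^2 + 6z + 8.
Factor z^2 + 6z + 8: two numbers with sum -6 and product 8 are -2 and -4, so z^2 + 6z + 8 = (z + 2)(z + 4).
Hence p(z) = (z + 2) (z + 4), with roots -4, -2.

-4, -2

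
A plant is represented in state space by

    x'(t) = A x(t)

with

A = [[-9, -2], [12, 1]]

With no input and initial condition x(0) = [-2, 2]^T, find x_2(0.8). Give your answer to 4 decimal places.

det(sI - A) = s^2 - (tr A)s + det A, with tr A = (-9) + 1 = -8 and det A = (-9)·1 - (-2)·12 = -9 - (-24) = 15.
So p(s) = det(sI - A) = s^2 + 8s + 15.
Factor s^2 + 8s + 15: two numbers with sum -8 and product 15 are -3 and -5, so s^2 + 8s + 15 = (s + 3)(s + 5).
Hence p(s) = (s + 3) (s + 5), with roots -5, -3.
The eigenvalues -5, -3 are distinct and real, so A is diagonalisable and x(t) = e^{At} x(0) = V diag(e^{λ_i t}) V^{-1} x(0), where the columns of V are the eigenvectors.
λ = -5: A - (-5)I = [[-4, -2], [12, 6]]. Row 1 gives (-4)·v1 + (-2)·v2 = 0, so take v_1 = [1, -2]^T.
λ = -3: A - (-3)I = [[-6, -2], [12, 4]]. Row 1 gives (-6)·v1 + (-2)·v2 = 0, so take v_2 = [-1, 3]^T.
V = [v_1 v_2] = [[1, -1], [-2, 3]] has det V = 1, so V^{-1} = adj(V)/det V = [[3, 1], [2, 1]].
Modal coordinates z(0) = V^{-1} x(0): 3·(-2) + 1·2 = -4; 2·(-2) + 1·2 = -2; so z(0) = [-4, -2]^T.
x_2(t) = Σ_i (v_i)_2 · z_i(0) · e^{λ_i t} (row 2 of V times the modal terms).
x_2(0.8) = (-2)·(-4)·e^{-5·0.8} + 3·(-2)·e^{-3·0.8} = 8·0.018316 + (-6)·0.090718 = -0.3978.

-0.3978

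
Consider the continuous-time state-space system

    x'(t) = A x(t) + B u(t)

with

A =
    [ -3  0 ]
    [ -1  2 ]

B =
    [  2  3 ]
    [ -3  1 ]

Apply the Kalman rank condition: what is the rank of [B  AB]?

AB = [[-6, -9], [-8, -1]]
Controllability matrix C = [B  AB] = [[2, 3, -6, -9], [-3, 1, -8, -1]]
Take the 2×2 submatrix of C formed by columns 1, 2: [[2, 3], [-3, 1]]. Its determinant is 2·1 - 3·(-3) = 2 - (-9) = 11 ≠ 0.
So rank(C) ≥ 2; since C has 2 rows, rank(C) = 2.
rank(C) = 2 = n, so the pair (A, B) is completely controllable.

2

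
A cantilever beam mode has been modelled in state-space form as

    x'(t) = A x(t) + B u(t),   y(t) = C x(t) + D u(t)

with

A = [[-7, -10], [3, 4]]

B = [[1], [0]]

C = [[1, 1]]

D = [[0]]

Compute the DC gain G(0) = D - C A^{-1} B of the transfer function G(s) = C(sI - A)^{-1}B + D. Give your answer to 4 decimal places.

-0.5000

G(0) = C(-A)^{-1}B + D = -C A^{-1} B + D.
det A = 2, so A^{-1} = (1/2)·adj(A) = [[2, 5], [-3/2, -7/2]]
A^{-1} B = [2, -3/2]^T
C A^{-1} B = 1/2
G(0) = D - C A^{-1} B = 0 - (1/2) = -1/2 ≈ -0.5000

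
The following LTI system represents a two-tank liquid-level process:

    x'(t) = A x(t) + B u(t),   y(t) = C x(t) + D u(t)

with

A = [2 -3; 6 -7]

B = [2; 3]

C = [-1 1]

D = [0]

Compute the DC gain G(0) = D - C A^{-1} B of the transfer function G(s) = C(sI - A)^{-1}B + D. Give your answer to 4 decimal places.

G(0) = C(-A)^{-1}B + D = -C A^{-1} B + D.
det A = 4, so A^{-1} = (1/4)·adj(A) = [[-7/4, 3/4], [-3/2, 1/2]]
A^{-1} B = [-5/4, -3/2]^T
C A^{-1} B = -1/4
G(0) = D - C A^{-1} B = 0 - (-1/4) = 1/4 ≈ 0.2500

0.2500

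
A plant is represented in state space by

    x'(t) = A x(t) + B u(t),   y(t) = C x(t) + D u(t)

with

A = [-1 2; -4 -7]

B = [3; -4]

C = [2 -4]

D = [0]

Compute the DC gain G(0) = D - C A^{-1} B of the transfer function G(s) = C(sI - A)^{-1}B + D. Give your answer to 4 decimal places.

6.0000

G(0) = C(-A)^{-1}B + D = -C A^{-1} B + D.
det A = 15, so A^{-1} = (1/15)·adj(A) = [[-7/15, -2/15], [4/15, -1/15]]
A^{-1} B = [-13/15, 16/15]^T
C A^{-1} B = -6
G(0) = D - C A^{-1} B = 0 - (-6) = 6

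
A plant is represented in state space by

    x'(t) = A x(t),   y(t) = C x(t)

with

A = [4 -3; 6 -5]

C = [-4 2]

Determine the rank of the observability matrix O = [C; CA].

CA = [[-4, 2]]
Observability matrix O = [C; CA] = [[-4, 2], [-4, 2]]
Every row of O is a scalar multiple of row 1 = [-4, 2] (multipliers 1, 1), so the rows span a one-dimensional space.
O ≠ 0, hence rank(O) = 1.
rank(O) = 1 < n = 2, so the pair (A, C) is not completely observable.

1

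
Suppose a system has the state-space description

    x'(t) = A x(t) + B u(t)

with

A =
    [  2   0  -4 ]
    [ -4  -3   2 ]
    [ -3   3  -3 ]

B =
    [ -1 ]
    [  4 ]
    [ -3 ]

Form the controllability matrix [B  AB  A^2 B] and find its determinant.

AB = [[10], [-14], [24]]
A^2B = [[-76], [50], [-144]]
Controllability matrix C = [B  AB  A^2B] = [[-1, 10, -76], [4, -14, 50], [-3, 24, -144]]
Expanding along the first row, det(C) = (-1)·((-14)·(-144) - 50·24) - 10·(4·(-144) - 50·(-3)) + (-76)·(4·24 - (-14)·(-3)) = (-1)·816 - 10·(-426) + (-76)·54 = -660
Since det(C) ≠ 0, rank(C) = 3 and the system is completely controllable.

-660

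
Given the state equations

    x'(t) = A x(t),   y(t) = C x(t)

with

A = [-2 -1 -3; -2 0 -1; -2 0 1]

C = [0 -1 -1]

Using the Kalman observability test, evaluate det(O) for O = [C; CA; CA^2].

CA = [[4, 0, 0]]
CA^2 = [[-8, -4, -12]]
Observability matrix O = [C; CA; CA^2] = [[0, -1, -1], [4, 0, 0], [-8, -4, -12]]
Expanding along the first row, det(O) = 0·(0·(-12) - 0·(-4)) - (-1)·(4·(-12) - 0·(-8)) + (-1)·(4·(-4) - 0·(-8)) = 0·0 - (-1)·(-48) + (-1)·(-16) = -32
Since det(O) ≠ 0, rank(O) = 3 and the system is completely observable.

-32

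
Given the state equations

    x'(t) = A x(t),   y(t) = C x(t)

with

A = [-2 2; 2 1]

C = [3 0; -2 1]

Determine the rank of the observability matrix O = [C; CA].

CA = [[-6, 6], [6, -3]]
Observability matrix O = [C; CA] = [[3, 0], [-2, 1], [-6, 6], [6, -3]]
Take the 2×2 submatrix of O formed by rows 1, 2: [[3, 0], [-2, 1]]. Its determinant is 3·1 - 0·(-2) = 3 - 0 = 3 ≠ 0.
So rank(O) ≥ 2; since O has 2 columns, rank(O) = 2.
rank(O) = 2 = n, so the pair (A, C) is completely observable.

2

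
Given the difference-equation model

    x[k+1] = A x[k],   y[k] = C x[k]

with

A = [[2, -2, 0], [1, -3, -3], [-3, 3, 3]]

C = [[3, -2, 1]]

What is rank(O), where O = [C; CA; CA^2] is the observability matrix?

CA = [[1, 3, 9]]
CA^2 = [[-22, 16, 18]]
Observability matrix O = [C; CA; CA^2] = [[3, -2, 1], [1, 3, 9], [-22, 16, 18]]
det(O) = 3·(3·18 - 9·16) - (-2)·(1·18 - 9·(-22)) + 1·(1·16 - 3·(-22)) = 3·(-90) - (-2)·216 + 1·82 = 244 ≠ 0, so rank(O) = 3.
rank(O) = 3 = n, so the pair (A, C) is completely observable.

3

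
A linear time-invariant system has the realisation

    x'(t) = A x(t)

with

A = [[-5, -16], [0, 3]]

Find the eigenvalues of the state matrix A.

det(sI - A) = s^2 - (tr A)s + det A, with tr A = (-5) + 3 = -2 and det A = (-5)·3 - (-16)·0 = -15 - 0 = -15.
So p(s) = det(sI - A) = s^2 + 2s - 15.
Factor s^2 + 2s - 15: two numbers with sum -2 and product -15 are 3 and -5, so s^2 + 2s - 15 = (s - 3)(s + 5).
Hence p(s) = (s - 3) (s + 5), with roots -5, 3.
At least one eigenvalue has non-negative real part, so the system is not asymptotically stable.

-5, 3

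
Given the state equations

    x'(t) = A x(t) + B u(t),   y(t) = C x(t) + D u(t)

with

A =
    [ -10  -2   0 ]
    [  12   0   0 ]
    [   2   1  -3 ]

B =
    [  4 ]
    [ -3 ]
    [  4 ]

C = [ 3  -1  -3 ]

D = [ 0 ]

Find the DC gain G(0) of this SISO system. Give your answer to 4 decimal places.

G(0) = C(-A)^{-1}B + D = -C A^{-1} B + D.
det A = -72, so A^{-1} = (1/-72)·adj(A) = [[0, 1/12, 0], [-1/2, -5/12, 0], [-1/6, -1/12, -1/3]]
A^{-1} B = [-1/4, -3/4, -7/4]^T
C A^{-1} B = 21/4
G(0) = D - C A^{-1} B = 0 - (21/4) = -21/4 ≈ -5.2500

-5.2500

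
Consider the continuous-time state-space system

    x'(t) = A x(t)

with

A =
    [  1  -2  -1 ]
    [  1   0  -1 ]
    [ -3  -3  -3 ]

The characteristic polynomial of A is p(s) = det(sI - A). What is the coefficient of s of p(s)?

-7

Expand det(sI - A) for the 3×3 matrix.
p(s) = s^3 + 2s^2 - 7s + 12.
(Check: constant term = det(-A) = (-1)^3 det A = 12; coefficient of s^2 = -tr A = 2.)
The coefficient of s is -7.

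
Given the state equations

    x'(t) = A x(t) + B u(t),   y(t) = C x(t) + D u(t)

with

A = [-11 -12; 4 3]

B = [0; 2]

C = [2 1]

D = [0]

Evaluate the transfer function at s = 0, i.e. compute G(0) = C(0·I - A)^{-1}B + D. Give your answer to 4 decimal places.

-1.7333

G(0) = C(-A)^{-1}B + D = -C A^{-1} B + D.
det A = 15, so A^{-1} = (1/15)·adj(A) = [[1/5, 4/5], [-4/15, -11/15]]
A^{-1} B = [8/5, -22/15]^T
C A^{-1} B = 26/15
G(0) = D - C A^{-1} B = 0 - (26/15) = -26/15 ≈ -1.7333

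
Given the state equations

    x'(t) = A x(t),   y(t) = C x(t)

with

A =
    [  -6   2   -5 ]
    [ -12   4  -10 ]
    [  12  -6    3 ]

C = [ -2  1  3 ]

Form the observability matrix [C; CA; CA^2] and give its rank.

2

CA = [[36, -18, 9]]
CA^2 = [[108, -54, 27]]
Observability matrix O = [C; CA; CA^2] = [[-2, 1, 3], [36, -18, 9], [108, -54, 27]]
The columns c1, c2, c3 of O are linearly dependent: c1 + 2·c2 = 0 (check each entry), so rank(O) ≤ 2.
The 2×2 minor from rows 1, 2, columns 1, 3 is (-2)·9 - 3·36 = -18 - 108 = -126 ≠ 0, so rank(O) = 2.
rank(O) = 2 < n = 3, so the pair (A, C) is not completely observable.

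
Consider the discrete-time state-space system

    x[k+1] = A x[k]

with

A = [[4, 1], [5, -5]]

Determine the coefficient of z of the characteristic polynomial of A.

1

For a 2×2 matrix, det(zI - A) = z^2 - (tr A)z + det A.
tr A = -1, det A = -25.
So p(z) = z^2 + z - 25.
The coefficient of z is 1.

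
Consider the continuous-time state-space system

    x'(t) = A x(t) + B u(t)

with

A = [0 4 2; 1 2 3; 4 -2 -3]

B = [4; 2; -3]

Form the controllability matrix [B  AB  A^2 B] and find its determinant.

-3764

AB = [[2], [-1], [21]]
A^2B = [[38], [63], [-53]]
Controllability matrix C = [B  AB  A^2B] = [[4, 2, 38], [2, -1, 63], [-3, 21, -53]]
Expanding along the first row, det(C) = 4·((-1)·(-53) - 63·21) - 2·(2·(-53) - 63·(-3)) + 38·(2·21 - (-1)·(-3)) = 4·(-1270) - 2·83 + 38·39 = -3764
Since det(C) ≠ 0, rank(C) = 3 and the system is completely controllable.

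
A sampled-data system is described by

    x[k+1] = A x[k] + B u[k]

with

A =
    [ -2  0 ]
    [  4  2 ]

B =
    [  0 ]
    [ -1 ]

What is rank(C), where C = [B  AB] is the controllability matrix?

1

AB = [[0], [-2]]
Controllability matrix C = [B  AB] = [[0, 0], [-1, -2]]
Every column of C is a scalar multiple of column 1 = [0, -1] (multipliers 1, 2), so the columns span a one-dimensional space.
C ≠ 0, hence rank(C) = 1.
rank(C) = 1 < n = 2, so the pair (A, B) is not completely controllable.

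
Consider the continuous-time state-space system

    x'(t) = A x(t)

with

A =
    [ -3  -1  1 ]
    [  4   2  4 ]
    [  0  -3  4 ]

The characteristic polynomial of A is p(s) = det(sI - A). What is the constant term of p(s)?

Expand det(sI - A) for the 3×3 matrix.
p(s) = s^3 - 3s^2 + 6s + 56.
(Check: constant term = det(-A) = (-1)^3 det A = 56; coefficient of s^2 = -tr A = -3.)
The constant term is 56.

56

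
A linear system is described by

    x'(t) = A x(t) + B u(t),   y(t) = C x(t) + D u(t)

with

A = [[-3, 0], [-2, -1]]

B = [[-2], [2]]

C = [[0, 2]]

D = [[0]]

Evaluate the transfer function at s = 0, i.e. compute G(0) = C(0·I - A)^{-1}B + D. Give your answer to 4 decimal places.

G(0) = C(-A)^{-1}B + D = -C A^{-1} B + D.
det A = 3, so A^{-1} = (1/3)·adj(A) = [[-1/3, 0], [2/3, -1]]
A^{-1} B = [2/3, -10/3]^T
C A^{-1} B = -20/3
G(0) = D - C A^{-1} B = 0 - (-20/3) = 20/3 ≈ 6.6667

6.6667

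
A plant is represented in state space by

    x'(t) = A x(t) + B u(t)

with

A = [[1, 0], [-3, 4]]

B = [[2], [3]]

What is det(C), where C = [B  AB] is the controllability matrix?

6

AB = [[2], [6]]
Controllability matrix C = [B  AB] = [[2, 2], [3, 6]]
det(C) = 2·6 - 2·3 = 12 - 6 = 6
Since det(C) ≠ 0, rank(C) = 2 and the system is completely controllable.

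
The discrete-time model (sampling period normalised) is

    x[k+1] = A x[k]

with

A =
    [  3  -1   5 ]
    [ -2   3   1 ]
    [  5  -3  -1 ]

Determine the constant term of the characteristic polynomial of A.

48

Expand det(zI - A) for the 3×3 matrix.
p(z) = z^3 - 5z^2 - 21z + 48.
(Check: constant term = det(-A) = (-1)^3 det A = 48; coefficient of z^2 = -tr A = -5.)
The constant term is 48.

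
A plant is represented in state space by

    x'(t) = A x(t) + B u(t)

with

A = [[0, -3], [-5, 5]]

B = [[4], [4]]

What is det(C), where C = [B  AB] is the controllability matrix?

AB = [[-12], [0]]
Controllability matrix C = [B  AB] = [[4, -12], [4, 0]]
det(C) = 4·0 - (-12)·4 = 0 - (-48) = 48
Since det(C) ≠ 0, rank(C) = 2 and the system is completely controllable.

48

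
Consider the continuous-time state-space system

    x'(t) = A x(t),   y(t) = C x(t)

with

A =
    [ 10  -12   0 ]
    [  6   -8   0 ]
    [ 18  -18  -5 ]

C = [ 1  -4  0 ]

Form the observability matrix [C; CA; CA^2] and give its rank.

CA = [[-14, 20, 0]]
CA^2 = [[-20, 8, 0]]
Observability matrix O = [C; CA; CA^2] = [[1, -4, 0], [-14, 20, 0], [-20, 8, 0]]
Column 3 of O is identically zero, so rank(O) ≤ 2.
The 2×2 minor from rows 1, 2, columns 1, 2 is 1·20 - (-4)·(-14) = 20 - 56 = -36 ≠ 0, so rank(O) = 2.
rank(O) = 2 < n = 3, so the pair (A, C) is not completely observable.

2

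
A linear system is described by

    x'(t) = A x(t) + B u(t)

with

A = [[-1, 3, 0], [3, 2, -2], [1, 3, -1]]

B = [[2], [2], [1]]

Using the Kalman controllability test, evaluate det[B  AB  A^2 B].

148

AB = [[4], [8], [7]]
A^2B = [[20], [14], [21]]
Controllability matrix C = [B  AB  A^2B] = [[2, 4, 20], [2, 8, 14], [1, 7, 21]]
Expanding along the first row, det(C) = 2·(8·21 - 14·7) - 4·(2·21 - 14·1) + 20·(2·7 - 8·1) = 2·70 - 4·28 + 20·6 = 148
Since det(C) ≠ 0, rank(C) = 3 and the system is completely controllable.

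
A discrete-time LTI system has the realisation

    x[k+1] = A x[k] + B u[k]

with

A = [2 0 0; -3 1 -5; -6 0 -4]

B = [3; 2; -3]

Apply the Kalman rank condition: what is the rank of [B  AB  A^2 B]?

AB = [[6], [8], [-6]]
A^2B = [[12], [20], [-12]]
Controllability matrix C = [B  AB  A^2B] = [[3, 6, 12], [2, 8, 20], [-3, -6, -12]]
The rows r1, r2, r3 of C are linearly dependent: r1 + r3 = 0 (check each entry), so rank(C) ≤ 2.
The 2×2 minor from rows 1, 2, columns 1, 2 is 3·8 - 6·2 = 24 - 12 = 12 ≠ 0, so rank(C) = 2.
rank(C) = 2 < n = 3, so the pair (A, B) is not completely controllable.

2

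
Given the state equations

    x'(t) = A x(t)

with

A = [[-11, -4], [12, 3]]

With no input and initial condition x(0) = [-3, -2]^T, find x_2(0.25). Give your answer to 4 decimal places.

-5.4054

det(sI - A) = s^2 - (tr A)s + det A, with tr A = (-11) + 3 = -8 and det A = (-11)·3 - (-4)·12 = -33 - (-48) = 15.
So p(s) = det(sI - A) = s^2 + 8s + 15.
Factor s^2 + 8s + 15: two numbers with sum -8 and product 15 are -3 and -5, so s^2 + 8s + 15 = (s + 3)(s + 5).
Hence p(s) = (s + 3) (s + 5), with roots -5, -3.
The eigenvalues -5, -3 are distinct and real, so A is diagonalisable and x(t) = e^{At} x(0) = V diag(e^{λ_i t}) V^{-1} x(0), where the columns of V are the eigenvectors.
λ = -5: A - (-5)I = [[-6, -4], [12, 8]]. Row 1 gives (-6)·v1 + (-4)·v2 = 0, so take v_1 = [2, -3]^T.
λ = -3: A - (-3)I = [[-8, -4], [12, 6]]. Row 1 gives (-8)·v1 + (-4)·v2 = 0, so take v_2 = [-1, 2]^T.
V = [v_1 v_2] = [[2, -1], [-3, 2]] has det V = 1, so V^{-1} = adj(V)/det V = [[2, 1], [3, 2]].
Modal coordinates z(0) = V^{-1} x(0): 2·(-3) + 1·(-2) = -8; 3·(-3) + 2·(-2) = -13; so z(0) = [-8, -13]^T.
x_2(t) = Σ_i (v_i)_2 · z_i(0) · e^{λ_i t} (row 2 of V times the modal terms).
x_2(0.25) = (-3)·(-8)·e^{-5·0.25} + 2·(-13)·e^{-3·0.25} = 24·0.286505 + (-26)·0.472367 = -5.4054.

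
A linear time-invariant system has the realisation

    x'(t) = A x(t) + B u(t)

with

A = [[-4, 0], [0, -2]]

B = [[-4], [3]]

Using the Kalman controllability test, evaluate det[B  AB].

-24

AB = [[16], [-6]]
Controllability matrix C = [B  AB] = [[-4, 16], [3, -6]]
det(C) = (-4)·(-6) - 16·3 = 24 - 48 = -24
Since det(C) ≠ 0, rank(C) = 2 and the system is completely controllable.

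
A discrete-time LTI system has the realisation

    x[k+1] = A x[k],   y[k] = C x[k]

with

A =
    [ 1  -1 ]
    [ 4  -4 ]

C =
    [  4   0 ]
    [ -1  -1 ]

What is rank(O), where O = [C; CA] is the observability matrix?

2

CA = [[4, -4], [-5, 5]]
Observability matrix O = [C; CA] = [[4, 0], [-1, -1], [4, -4], [-5, 5]]
Take the 2×2 submatrix of O formed by rows 1, 2: [[4, 0], [-1, -1]]. Its determinant is 4·(-1) - 0·(-1) = -4 - 0 = -4 ≠ 0.
So rank(O) ≥ 2; since O has 2 columns, rank(O) = 2.
rank(O) = 2 = n, so the pair (A, C) is completely observable.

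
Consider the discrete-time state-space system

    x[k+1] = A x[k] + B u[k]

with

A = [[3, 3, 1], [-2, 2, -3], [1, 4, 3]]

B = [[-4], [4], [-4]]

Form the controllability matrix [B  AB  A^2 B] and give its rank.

AB = [[-4], [28], [0]]
A^2B = [[72], [64], [108]]
Controllability matrix C = [B  AB  A^2B] = [[-4, -4, 72], [4, 28, 64], [-4, 0, 108]]
det(C) = (-4)·(28·108 - 64·0) - (-4)·(4·108 - 64·(-4)) + 72·(4·0 - 28·(-4)) = (-4)·3024 - (-4)·688 + 72·112 = -1280 ≠ 0, so rank(C) = 3.
rank(C) = 3 = n, so the pair (A, B) is completely controllable.

3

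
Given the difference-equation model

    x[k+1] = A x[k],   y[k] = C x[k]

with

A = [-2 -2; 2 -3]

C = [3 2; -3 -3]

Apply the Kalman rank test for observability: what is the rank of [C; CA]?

2

CA = [[-2, -12], [0, 15]]
Observability matrix O = [C; CA] = [[3, 2], [-3, -3], [-2, -12], [0, 15]]
Take the 2×2 submatrix of O formed by rows 1, 2: [[3, 2], [-3, -3]]. Its determinant is 3·(-3) - 2·(-3) = -9 - (-6) = -3 ≠ 0.
So rank(O) ≥ 2; since O has 2 columns, rank(O) = 2.
rank(O) = 2 = n, so the pair (A, C) is completely observable.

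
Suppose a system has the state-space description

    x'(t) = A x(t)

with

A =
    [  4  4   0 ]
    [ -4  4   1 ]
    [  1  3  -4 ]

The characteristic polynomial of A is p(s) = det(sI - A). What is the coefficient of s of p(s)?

-3

Expand det(sI - A) for the 3×3 matrix.
p(s) = s^3 - 4s^2 - 3s + 136.
(Check: constant term = det(-A) = (-1)^3 det A = 136; coefficient of s^2 = -tr A = -4.)
The coefficient of s is -3.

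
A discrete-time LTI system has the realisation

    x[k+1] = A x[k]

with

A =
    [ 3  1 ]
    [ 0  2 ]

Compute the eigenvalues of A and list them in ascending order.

det(zI - A) = z^2 - (tr A)z + det A, with tr A = 3 + 2 = 5 and det A = 3·2 - 1·0 = 6 - 0 = 6.
So p(z) = det(zI - A) = z^2 - 5z + 6.
Factor z^2 - 5z + 6: two numbers with sum 5 and product 6 are 3 and 2, so z^2 - 5z + 6 = (z - 3)(z - 2).
Hence p(z) = (z - 3) (z - 2), with roots 2, 3.

2, 3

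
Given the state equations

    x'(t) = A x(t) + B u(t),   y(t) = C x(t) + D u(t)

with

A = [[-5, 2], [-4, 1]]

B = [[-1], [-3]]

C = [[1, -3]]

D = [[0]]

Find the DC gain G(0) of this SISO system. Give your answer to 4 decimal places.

G(0) = C(-A)^{-1}B + D = -C A^{-1} B + D.
det A = 3, so A^{-1} = (1/3)·adj(A) = [[1/3, -2/3], [4/3, -5/3]]
A^{-1} B = [5/3, 11/3]^T
C A^{-1} B = -28/3
G(0) = D - C A^{-1} B = 0 - (-28/3) = 28/3 ≈ 9.3333

9.3333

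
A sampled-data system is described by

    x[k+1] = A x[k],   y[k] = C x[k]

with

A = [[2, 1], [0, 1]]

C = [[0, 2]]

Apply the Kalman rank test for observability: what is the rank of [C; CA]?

CA = [[0, 2]]
Observability matrix O = [C; CA] = [[0, 2], [0, 2]]
Every row of O is a scalar multiple of row 1 = [0, 2] (multipliers 1, 1), so the rows span a one-dimensional space.
O ≠ 0, hence rank(O) = 1.
rank(O) = 1 < n = 2, so the pair (A, C) is not completely observable.

1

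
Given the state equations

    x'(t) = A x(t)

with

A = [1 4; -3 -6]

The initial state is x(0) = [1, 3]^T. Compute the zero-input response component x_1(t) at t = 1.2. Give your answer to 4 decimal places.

1.0416

det(sI - A) = s^2 - (tr A)s + det A, with tr A = 1 + (-6) = -5 and det A = 1·(-6) - 4·(-3) = -6 - (-12) = 6.
So p(s) = det(sI - A) = s^2 + 5s + 6.
Factor s^2 + 5s + 6: two numbers with sum -5 and product 6 are -2 and -3, so s^2 + 5s + 6 = (s + 2)(s + 3).
Hence p(s) = (s + 2) (s + 3), with roots -3, -2.
The eigenvalues -3, -2 are distinct and real, so A is diagonalisable and x(t) = e^{At} x(0) = V diag(e^{λ_i t}) V^{-1} x(0), where the columns of V are the eigenvectors.
λ = -3: A - (-3)I = [[4, 4], [-3, -3]]. Row 1 gives 4·v1 + 4·v2 = 0, so take v_1 = [-1, 1]^T.
λ = -2: A - (-2)I = [[3, 4], [-3, -4]]. Row 1 gives 3·v1 + 4·v2 = 0, so take v_2 = [4, -3]^T.
V = [v_1 v_2] = [[-1, 4], [1, -3]] has det V = -1, so V^{-1} = adj(V)/det V = [[3, 4], [1, 1]].
Modal coordinates z(0) = V^{-1} x(0): 3·1 + 4·3 = 15; 1·1 + 1·3 = 4; so z(0) = [15, 4]^T.
x_1(t) = Σ_i (v_i)_1 · z_i(0) · e^{λ_i t} (row 1 of V times the modal terms).
x_1(1.2) = (-1)·15·e^{-3·1.2} + 4·4·e^{-2·1.2} = (-15)·0.027324 + 16·0.090718 = 1.0416.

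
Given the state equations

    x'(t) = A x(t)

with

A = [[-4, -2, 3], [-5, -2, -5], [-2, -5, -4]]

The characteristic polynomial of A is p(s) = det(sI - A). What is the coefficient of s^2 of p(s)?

10

Expand det(sI - A) for the 3×3 matrix.
p(s) = s^3 + 10s^2 + 3s - 151.
(Check: constant term = det(-A) = (-1)^3 det A = -151; coefficient of s^2 = -tr A = 10.)
The coefficient of s^2 is 10.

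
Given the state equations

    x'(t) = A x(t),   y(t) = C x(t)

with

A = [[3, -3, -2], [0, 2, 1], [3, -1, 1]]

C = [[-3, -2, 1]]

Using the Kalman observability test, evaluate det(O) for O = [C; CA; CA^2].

-273

CA = [[-6, 4, 5]]
CA^2 = [[-3, 21, 21]]
Observability matrix O = [C; CA; CA^2] = [[-3, -2, 1], [-6, 4, 5], [-3, 21, 21]]
Expanding along the first row, det(O) = (-3)·(4·21 - 5·21) - (-2)·((-6)·21 - 5·(-3)) + 1·((-6)·21 - 4·(-3)) = (-3)·(-21) - (-2)·(-111) + 1·(-114) = -273
Since det(O) ≠ 0, rank(O) = 3 and the system is completely observable.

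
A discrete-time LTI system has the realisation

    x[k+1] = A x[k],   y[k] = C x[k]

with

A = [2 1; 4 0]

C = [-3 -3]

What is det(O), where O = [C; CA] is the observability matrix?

CA = [[-18, -3]]
Observability matrix O = [C; CA] = [[-3, -3], [-18, -3]]
det(O) = (-3)·(-3) - (-3)·(-18) = 9 - 54 = -45
Since det(O) ≠ 0, rank(O) = 2 and the system is completely observable.

-45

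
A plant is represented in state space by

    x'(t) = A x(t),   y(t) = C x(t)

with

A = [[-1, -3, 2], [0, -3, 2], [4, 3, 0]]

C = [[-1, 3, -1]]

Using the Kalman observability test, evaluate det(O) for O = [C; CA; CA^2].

CA = [[-3, -9, 4]]
CA^2 = [[19, 48, -24]]
Observability matrix O = [C; CA; CA^2] = [[-1, 3, -1], [-3, -9, 4], [19, 48, -24]]
Expanding along the first row, det(O) = (-1)·((-9)·(-24) - 4·48) - 3·((-3)·(-24) - 4·19) + (-1)·((-3)·48 - (-9)·19) = (-1)·24 - 3·(-4) + (-1)·27 = -39
Since det(O) ≠ 0, rank(O) = 3 and the system is completely observable.

-39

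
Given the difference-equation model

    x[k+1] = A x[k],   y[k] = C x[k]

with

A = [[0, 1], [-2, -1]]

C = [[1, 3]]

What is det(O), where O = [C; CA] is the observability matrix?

16

CA = [[-6, -2]]
Observability matrix O = [C; CA] = [[1, 3], [-6, -2]]
det(O) = 1·(-2) - 3·(-6) = -2 - (-18) = 16
Since det(O) ≠ 0, rank(O) = 2 and the system is completely observable.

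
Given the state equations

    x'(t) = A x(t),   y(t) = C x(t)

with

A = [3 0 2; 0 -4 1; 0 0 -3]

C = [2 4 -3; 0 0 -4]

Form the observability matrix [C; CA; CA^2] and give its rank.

3

CA = [[6, -16, 17], [0, 0, 12]]
CA^2 = [[18, 64, -55], [0, 0, -36]]
Observability matrix O = [C; CA; CA^2] = [[2, 4, -3], [0, 0, -4], [6, -16, 17], [0, 0, 12], [18, 64, -55], [0, 0, -36]]
Take the 3×3 submatrix of O formed by rows 1, 2, 3: [[2, 4, -3], [0, 0, -4], [6, -16, 17]]. Its determinant is 2·(0·17 - (-4)·(-16)) - 4·(0·17 - (-4)·6) + (-3)·(0·(-16) - 0·6) = 2·(-64) - 4·24 + (-3)·0 = -224 ≠ 0.
So rank(O) ≥ 3; since O has 3 columns, rank(O) = 3.
rank(O) = 3 = n, so the pair (A, C) is completely observable.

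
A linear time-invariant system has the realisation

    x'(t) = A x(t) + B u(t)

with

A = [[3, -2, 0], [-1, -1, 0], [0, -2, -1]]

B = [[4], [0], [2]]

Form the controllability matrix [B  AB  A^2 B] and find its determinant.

AB = [[12], [-4], [-2]]
A^2B = [[44], [-8], [10]]
Controllability matrix C = [B  AB  A^2B] = [[4, 12, 44], [0, -4, -8], [2, -2, 10]]
Expanding along the first row, det(C) = 4·((-4)·10 - (-8)·(-2)) - 12·(0·10 - (-8)·2) + 44·(0·(-2) - (-4)·2) = 4·(-56) - 12·16 + 44·8 = -64
Since det(C) ≠ 0, rank(C) = 3 and the system is completely controllable.

-64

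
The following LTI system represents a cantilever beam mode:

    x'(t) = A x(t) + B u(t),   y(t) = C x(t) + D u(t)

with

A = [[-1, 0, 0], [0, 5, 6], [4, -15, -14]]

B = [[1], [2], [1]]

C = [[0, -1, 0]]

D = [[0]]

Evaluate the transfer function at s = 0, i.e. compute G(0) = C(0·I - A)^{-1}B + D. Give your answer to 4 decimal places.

-2.9000

G(0) = C(-A)^{-1}B + D = -C A^{-1} B + D.
det A = -20, so A^{-1} = (1/-20)·adj(A) = [[-1, 0, 0], [-6/5, -7/10, -3/10], [1, 3/4, 1/4]]
A^{-1} B = [-1, -29/10, 11/4]^T
C A^{-1} B = 29/10
G(0) = D - C A^{-1} B = 0 - (29/10) = -29/10 ≈ -2.9000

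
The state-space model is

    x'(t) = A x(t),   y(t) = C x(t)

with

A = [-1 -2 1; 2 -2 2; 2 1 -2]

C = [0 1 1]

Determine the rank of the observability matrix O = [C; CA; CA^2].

3

CA = [[4, -1, 0]]
CA^2 = [[-6, -6, 2]]
Observability matrix O = [C; CA; CA^2] = [[0, 1, 1], [4, -1, 0], [-6, -6, 2]]
det(O) = 0·((-1)·2 - 0·(-6)) - 1·(4·2 - 0·(-6)) + 1·(4·(-6) - (-1)·(-6)) = 0·(-2) - 1·8 + 1·(-30) = -38 ≠ 0, so rank(O) = 3.
rank(O) = 3 = n, so the pair (A, C) is completely observable.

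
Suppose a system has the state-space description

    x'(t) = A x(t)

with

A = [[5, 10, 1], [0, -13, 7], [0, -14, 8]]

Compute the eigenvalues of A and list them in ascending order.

det(sI - A) = s^3 - (tr A)s^2 + (M11 + M22 + M33)s - det A, where Mii is the 2×2 principal minor of A obtained by deleting row i and column i.
tr A = 5 + (-13) + 8 = 0; M11 = (-13)·8 - 7·(-14) = -104 - (-98) = -6; M22 = 5·8 - 1·0 = 40 - 0 = 40; M33 = 5·(-13) - 10·0 = -65 - 0 = -65; sum of minors = -31.
det A = 5·((-13)·8 - 7·(-14)) - 10·(0·8 - 7·0) + 1·(0·(-14) - (-13)·0) = 5·(-6) - 10·0 + 1·0 = -30.
So p(s) = det(sI - A) = s^3 - 31s + 30.
Rational-root test: any integer root divides 30. Testing small divisors, s = 1 works: p(1) = 1 + 0 + (-31) + 30 = 0, so (s - 1) is a factor.
Dividing, p(s) = (s - 1)(s^2 + s - 30).
Factor s^2 + s - 30: two numbers with sum -1 and product -30 are 5 and -6, so s^2 + s - 30 = (s - 5)(s + 6).
Hence p(s) = (s - 5) (s - 1) (s + 6), with roots -6, 1, 5.
At least one eigenvalue has non-negative real part, so the system is not asymptotically stable.

-6, 1, 5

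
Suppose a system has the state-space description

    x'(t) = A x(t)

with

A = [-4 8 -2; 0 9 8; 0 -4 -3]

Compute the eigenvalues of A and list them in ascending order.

-4, 1, 5

det(sI - A) = s^3 - (tr A)s^2 + (M11 + M22 + M33)s - det A, where Mii is the 2×2 principal minor of A obtained by deleting row i and column i.
tr A = (-4) + 9 + (-3) = 2; M11 = 9·(-3) - 8·(-4) = -27 - (-32) = 5; M22 = (-4)·(-3) - (-2)·0 = 12 - 0 = 12; M33 = (-4)·9 - 8·0 = -36 - 0 = -36; sum of minors = -19.
det A = (-4)·(9·(-3) - 8·(-4)) - 8·(0·(-3) - 8·0) + (-2)·(0·(-4) - 9·0) = (-4)·5 - 8·0 + (-2)·0 = -20.
So p(s) = det(sI - A) = s^3 - 2s^2 - 19s + 20.
Rational-root test: any integer root divides 20. Testing small divisors, s = 1 works: p(1) = 1 + (-2) + (-19) + 20 = 0, so (s - 1) is a factor.
Dividing, p(s) = (s - 1)(s^2 - s - 20).
Factor s^2 - s - 20: two numbers with sum 1 and product -20 are 5 and -4, so s^2 - s - 20 = (s - 5)(s + 4).
Hence p(s) = (s - 5) (s - 1) (s + 4), with roots -4, 1, 5.
At least one eigenvalue has non-negative real part, so the system is not asymptotically stable.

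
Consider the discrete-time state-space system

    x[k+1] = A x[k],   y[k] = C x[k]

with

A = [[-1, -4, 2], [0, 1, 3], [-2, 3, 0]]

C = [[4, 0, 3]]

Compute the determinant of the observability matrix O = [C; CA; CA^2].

-2512

CA = [[-10, -7, 8]]
CA^2 = [[-6, 57, -41]]
Observability matrix O = [C; CA; CA^2] = [[4, 0, 3], [-10, -7, 8], [-6, 57, -41]]
Expanding along the first row, det(O) = 4·((-7)·(-41) - 8·57) - 0·((-10)·(-41) - 8·(-6)) + 3·((-10)·57 - (-7)·(-6)) = 4·(-169) - 0·458 + 3·(-612) = -2512
Since det(O) ≠ 0, rank(O) = 3 and the system is completely observable.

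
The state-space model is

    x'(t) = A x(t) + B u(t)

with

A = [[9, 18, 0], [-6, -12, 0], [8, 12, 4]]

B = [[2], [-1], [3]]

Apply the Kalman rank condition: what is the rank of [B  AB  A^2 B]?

AB = [[0], [0], [16]]
A^2B = [[0], [0], [64]]
Controllability matrix C = [B  AB  A^2B] = [[2, 0, 0], [-1, 0, 0], [3, 16, 64]]
The rows r1, r2, r3 of C are linearly dependent: r1 + 2·r2 = 0 (check each entry), so rank(C) ≤ 2.
The 2×2 minor from rows 1, 3, columns 1, 2 is 2·16 - 0·3 = 32 - 0 = 32 ≠ 0, so rank(C) = 2.
rank(C) = 2 < n = 3, so the pair (A, B) is not completely controllable.

2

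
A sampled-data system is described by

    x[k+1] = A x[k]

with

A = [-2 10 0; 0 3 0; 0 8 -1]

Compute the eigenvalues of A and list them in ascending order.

-2, -1, 3

det(zI - A) = z^3 - (tr A)z^2 + (M11 + M22 + M33)z - det A, where Mii is the 2×2 principal minor of A obtained by deleting row i and column i.
tr A = (-2) + 3 + (-1) = 0; M11 = 3·(-1) - 0·8 = -3 - 0 = -3; M22 = (-2)·(-1) - 0·0 = 2 - 0 = 2; M33 = (-2)·3 - 10·0 = -6 - 0 = -6; sum of minors = -7.
det A = (-2)·(3·(-1) - 0·8) - 10·(0·(-1) - 0·0) + 0·(0·8 - 3·0) = (-2)·(-3) - 10·0 + 0·0 = 6.
So p(z) = det(zI - A) = z^3 - 7z - 6.
Rational-root test: any integer root divides -6. Testing small divisors, z = -1 works: p(-1) = -1 + 0 + 7 + (-6) = 0, so (z + 1) is a factor.
Dividing, p(z) = (z + 1)(z^2 - z - 6).
Factor z^2 - z - 6: two numbers with sum 1 and product -6 are 3 and -2, so z^2 - z - 6 = (z - 3)(z + 2).
Hence p(z) = (z - 3) (z + 1) (z + 2), with roots -2, -1, 3.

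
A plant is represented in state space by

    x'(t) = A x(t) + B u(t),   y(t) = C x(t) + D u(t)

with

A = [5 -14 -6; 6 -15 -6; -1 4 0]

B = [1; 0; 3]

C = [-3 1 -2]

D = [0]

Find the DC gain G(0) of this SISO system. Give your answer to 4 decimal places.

-5.6667

G(0) = C(-A)^{-1}B + D = -C A^{-1} B + D.
det A = -18, so A^{-1} = (1/-18)·adj(A) = [[-4/3, 4/3, 1/3], [-1/3, 1/3, 1/3], [-1/2, 1/3, -1/2]]
A^{-1} B = [-1/3, 2/3, -2]^T
C A^{-1} B = 17/3
G(0) = D - C A^{-1} B = 0 - (17/3) = -17/3 ≈ -5.6667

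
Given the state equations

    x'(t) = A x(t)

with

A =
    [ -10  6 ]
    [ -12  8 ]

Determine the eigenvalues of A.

det(sI - A) = s^2 - (tr A)s + det A, with tr A = (-10) + 8 = -2 and det A = (-10)·8 - 6·(-12) = -80 - (-72) = -8.
So p(s) = det(sI - A) = s^2 + 2s - 8.
Factor s^2 + 2s - 8: two numbers with sum -2 and product -8 are 2 and -4, so s^2 + 2s - 8 = (s - 2)(s + 4).
Hence p(s) = (s - 2) (s + 4), with roots -4, 2.
At least one eigenvalue has non-negative real part, so the system is not asymptotically stable.

-4, 2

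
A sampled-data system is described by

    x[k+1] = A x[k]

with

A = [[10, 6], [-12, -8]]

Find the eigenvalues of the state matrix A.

det(zI - A) = z^2 - (tr A)z + det A, with tr A = 10 + (-8) = 2 and det A = 10·(-8) - 6·(-12) = -80 - (-72) = -8.
So p(z) = det(zI - A) = z^2 - 2z - 8.
Factor z^2 - 2z - 8: two numbers with sum 2 and product -8 are 4 and -2, so z^2 - 2z - 8 = (z - 4)(z + 2).
Hence p(z) = (z - 4) (z + 2), with roots -2, 4.

-2, 4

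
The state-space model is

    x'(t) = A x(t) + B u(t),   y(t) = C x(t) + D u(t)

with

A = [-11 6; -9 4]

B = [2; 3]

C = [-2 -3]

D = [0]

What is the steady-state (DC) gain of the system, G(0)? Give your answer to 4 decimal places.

-6.5000

G(0) = C(-A)^{-1}B + D = -C A^{-1} B + D.
det A = 10, so A^{-1} = (1/10)·adj(A) = [[2/5, -3/5], [9/10, -11/10]]
A^{-1} B = [-1, -3/2]^T
C A^{-1} B = 13/2
G(0) = D - C A^{-1} B = 0 - (13/2) = -13/2 ≈ -6.5000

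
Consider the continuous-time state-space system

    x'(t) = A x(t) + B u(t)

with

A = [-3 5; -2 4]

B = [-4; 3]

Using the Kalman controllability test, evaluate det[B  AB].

AB = [[27], [20]]
Controllability matrix C = [B  AB] = [[-4, 27], [3, 20]]
det(C) = (-4)·20 - 27·3 = -80 - 81 = -161
Since det(C) ≠ 0, rank(C) = 2 and the system is completely controllable.

-161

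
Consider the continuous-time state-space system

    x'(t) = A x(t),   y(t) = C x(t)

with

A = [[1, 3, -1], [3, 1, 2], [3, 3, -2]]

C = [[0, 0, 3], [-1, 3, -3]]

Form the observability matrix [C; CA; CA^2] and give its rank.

CA = [[9, 9, -6], [-1, -9, 13]]
CA^2 = [[18, 18, 21], [11, 27, -43]]
Observability matrix O = [C; CA; CA^2] = [[0, 0, 3], [-1, 3, -3], [9, 9, -6], [-1, -9, 13], [18, 18, 21], [11, 27, -43]]
Take the 3×3 submatrix of O formed by rows 1, 2, 3: [[0, 0, 3], [-1, 3, -3], [9, 9, -6]]. Its determinant is 0·(3·(-6) - (-3)·9) - 0·((-1)·(-6) - (-3)·9) + 3·((-1)·9 - 3·9) = 0·9 - 0·33 + 3·(-36) = -108 ≠ 0.
So rank(O) ≥ 3; since O has 3 columns, rank(O) = 3.
rank(O) = 3 = n, so the pair (A, C) is completely observable.

3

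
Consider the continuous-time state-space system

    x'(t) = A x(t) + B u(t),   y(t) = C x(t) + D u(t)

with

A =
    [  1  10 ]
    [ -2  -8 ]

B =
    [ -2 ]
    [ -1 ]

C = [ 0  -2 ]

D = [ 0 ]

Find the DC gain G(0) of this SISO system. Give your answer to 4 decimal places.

-0.8333

G(0) = C(-A)^{-1}B + D = -C A^{-1} B + D.
det A = 12, so A^{-1} = (1/12)·adj(A) = [[-2/3, -5/6], [1/6, 1/12]]
A^{-1} B = [13/6, -5/12]^T
C A^{-1} B = 5/6
G(0) = D - C A^{-1} B = 0 - (5/6) = -5/6 ≈ -0.8333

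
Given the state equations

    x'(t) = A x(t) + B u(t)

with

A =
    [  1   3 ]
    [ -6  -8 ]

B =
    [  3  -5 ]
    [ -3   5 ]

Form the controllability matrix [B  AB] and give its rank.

1

AB = [[-6, 10], [6, -10]]
Controllability matrix C = [B  AB] = [[3, -5, -6, 10], [-3, 5, 6, -10]]
Every column of C is a scalar multiple of column 1 = [3, -3] (multipliers 1, -5/3, -2, 10/3), so the columns span a one-dimensional space.
C ≠ 0, hence rank(C) = 1.
rank(C) = 1 < n = 2, so the pair (A, B) is not completely controllable.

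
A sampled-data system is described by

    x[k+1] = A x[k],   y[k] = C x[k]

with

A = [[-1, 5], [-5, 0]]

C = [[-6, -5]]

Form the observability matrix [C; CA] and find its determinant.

335

CA = [[31, -30]]
Observability matrix O = [C; CA] = [[-6, -5], [31, -30]]
det(O) = (-6)·(-30) - (-5)·31 = 180 - (-155) = 335
Since det(O) ≠ 0, rank(O) = 2 and the system is completely observable.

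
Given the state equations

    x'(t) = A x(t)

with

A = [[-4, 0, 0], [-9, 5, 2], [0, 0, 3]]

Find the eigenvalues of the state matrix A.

-4, 3, 5

det(sI - A) = s^3 - (tr A)s^2 + (M11 + M22 + M33)s - det A, where Mii is the 2×2 principal minor of A obtained by deleting row i and column i.
tr A = (-4) + 5 + 3 = 4; M11 = 5·3 - 2·0 = 15 - 0 = 15; M22 = (-4)·3 - 0·0 = -12 - 0 = -12; M33 = (-4)·5 - 0·(-9) = -20 - 0 = -20; sum of minors = -17.
det A = (-4)·(5·3 - 2·0) - 0·((-9)·3 - 2·0) + 0·((-9)·0 - 5·0) = (-4)·15 - 0·(-27) + 0·0 = -60.
So p(s) = det(sI - A) = s^3 - 4s^2 - 17s + 60.
Rational-root test: any integer root divides 60. Testing small divisors, s = 3 works: p(3) = 27 + (-36) + (-51) + 60 = 0, so (s - 3) is a factor.
Dividing, p(s) = (s - 3)(s^2 - s - 20).
Factor s^2 - s - 20: two numbers with sum 1 and product -20 are 5 and -4, so s^2 - s - 20 = (s - 5)(s + 4).
Hence p(s) = (s - 5) (s - 3) (s + 4), with roots -4, 3, 5.
At least one eigenvalue has non-negative real part, so the system is not asymptotically stable.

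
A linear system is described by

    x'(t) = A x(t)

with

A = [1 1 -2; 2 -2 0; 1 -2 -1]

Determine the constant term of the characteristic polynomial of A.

-8

Expand det(sI - A) for the 3×3 matrix.
p(s) = s^3 + 2s^2 - s - 8.
(Check: constant term = det(-A) = (-1)^3 det A = -8; coefficient of s^2 = -tr A = 2.)
The constant term is -8.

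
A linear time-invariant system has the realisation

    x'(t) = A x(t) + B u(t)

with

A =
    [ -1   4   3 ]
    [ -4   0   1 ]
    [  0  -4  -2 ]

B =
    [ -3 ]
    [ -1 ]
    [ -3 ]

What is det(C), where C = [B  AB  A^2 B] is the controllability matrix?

AB = [[-10], [9], [10]]
A^2B = [[76], [50], [-56]]
Controllability matrix C = [B  AB  A^2B] = [[-3, -10, 76], [-1, 9, 50], [-3, 10, -56]]
Expanding along the first row, det(C) = (-3)·(9·(-56) - 50·10) - (-10)·((-1)·(-56) - 50·(-3)) + 76·((-1)·10 - 9·(-3)) = (-3)·(-1004) - (-10)·206 + 76·17 = 6364
Since det(C) ≠ 0, rank(C) = 3 and the system is completely controllable.

6364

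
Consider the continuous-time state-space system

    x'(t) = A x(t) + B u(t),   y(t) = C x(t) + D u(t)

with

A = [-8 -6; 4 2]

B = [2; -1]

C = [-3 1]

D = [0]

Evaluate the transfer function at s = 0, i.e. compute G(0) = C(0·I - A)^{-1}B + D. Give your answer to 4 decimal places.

-0.7500

G(0) = C(-A)^{-1}B + D = -C A^{-1} B + D.
det A = 8, so A^{-1} = (1/8)·adj(A) = [[1/4, 3/4], [-1/2, -1]]
A^{-1} B = [-1/4, 0]^T
C A^{-1} B = 3/4
G(0) = D - C A^{-1} B = 0 - (3/4) = -3/4 ≈ -0.7500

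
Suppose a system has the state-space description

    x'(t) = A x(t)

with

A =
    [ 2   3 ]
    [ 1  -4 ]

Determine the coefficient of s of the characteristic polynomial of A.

2

For a 2×2 matrix, det(sI - A) = s^2 - (tr A)s + det A.
tr A = -2, det A = -11.
So p(s) = s^2 + 2s - 11.
The coefficient of s is 2.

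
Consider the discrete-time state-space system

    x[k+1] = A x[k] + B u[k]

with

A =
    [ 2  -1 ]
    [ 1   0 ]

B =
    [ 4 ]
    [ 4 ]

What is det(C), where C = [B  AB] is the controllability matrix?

0

AB = [[4], [4]]
Controllability matrix C = [B  AB] = [[4, 4], [4, 4]]
det(C) = 4·4 - 4·4 = 16 - 16 = 0
Since det(C) = 0, rank(C) < 2 and the system is not completely controllable.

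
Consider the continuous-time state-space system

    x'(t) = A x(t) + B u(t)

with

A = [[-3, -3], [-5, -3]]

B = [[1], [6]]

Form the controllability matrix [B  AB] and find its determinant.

AB = [[-21], [-23]]
Controllability matrix C = [B  AB] = [[1, -21], [6, -23]]
det(C) = 1·(-23) - (-21)·6 = -23 - (-126) = 103
Since det(C) ≠ 0, rank(C) = 2 and the system is completely controllable.

103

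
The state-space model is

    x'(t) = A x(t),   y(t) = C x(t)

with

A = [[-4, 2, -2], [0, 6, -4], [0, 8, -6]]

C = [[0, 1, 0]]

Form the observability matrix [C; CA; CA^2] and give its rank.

2

CA = [[0, 6, -4]]
CA^2 = [[0, 4, 0]]
Observability matrix O = [C; CA; CA^2] = [[0, 1, 0], [0, 6, -4], [0, 4, 0]]
Column 1 of O is identically zero, so rank(O) ≤ 2.
The 2×2 minor from rows 1, 2, columns 2, 3 is 1·(-4) - 0·6 = -4 - 0 = -4 ≠ 0, so rank(O) = 2.
rank(O) = 2 < n = 3, so the pair (A, C) is not completely observable.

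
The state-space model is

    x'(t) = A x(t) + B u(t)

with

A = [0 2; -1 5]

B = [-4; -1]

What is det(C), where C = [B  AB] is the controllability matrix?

2

AB = [[-2], [-1]]
Controllability matrix C = [B  AB] = [[-4, -2], [-1, -1]]
det(C) = (-4)·(-1) - (-2)·(-1) = 4 - 2 = 2
Since det(C) ≠ 0, rank(C) = 2 and the system is completely controllable.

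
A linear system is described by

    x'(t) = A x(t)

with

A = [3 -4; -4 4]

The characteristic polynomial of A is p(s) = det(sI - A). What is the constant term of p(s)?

-4

For a 2×2 matrix, det(sI - A) = s^2 - (tr A)s + det A.
tr A = 7, det A = -4.
So p(s) = s^2 - 7s - 4.
The constant term is -4.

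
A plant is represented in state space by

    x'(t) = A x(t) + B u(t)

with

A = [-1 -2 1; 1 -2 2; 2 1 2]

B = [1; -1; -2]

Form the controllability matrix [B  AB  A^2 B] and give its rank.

3

AB = [[-1], [-1], [-3]]
A^2B = [[0], [-5], [-9]]
Controllability matrix C = [B  AB  A^2B] = [[1, -1, 0], [-1, -1, -5], [-2, -3, -9]]
det(C) = 1·((-1)·(-9) - (-5)·(-3)) - (-1)·((-1)·(-9) - (-5)·(-2)) + 0·((-1)·(-3) - (-1)·(-2)) = 1·(-6) - (-1)·(-1) + 0·1 = -7 ≠ 0, so rank(C) = 3.
rank(C) = 3 = n, so the pair (A, B) is completely controllable.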